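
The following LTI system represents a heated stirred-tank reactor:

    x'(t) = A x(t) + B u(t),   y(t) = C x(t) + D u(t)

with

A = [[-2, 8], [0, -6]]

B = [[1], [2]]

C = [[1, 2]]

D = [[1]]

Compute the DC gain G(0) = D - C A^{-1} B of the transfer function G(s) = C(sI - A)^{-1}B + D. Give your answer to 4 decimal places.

3.5000

G(0) = C(-A)^{-1}B + D = -C A^{-1} B + D.
det A = 12, so A^{-1} = (1/12)·adj(A) = [[-1/2, -2/3], [0, -1/6]]
A^{-1} B = [-11/6, -1/3]^T
C A^{-1} B = -5/2
G(0) = D - C A^{-1} B = 1 - (-5/2) = 7/2 ≈ 3.5000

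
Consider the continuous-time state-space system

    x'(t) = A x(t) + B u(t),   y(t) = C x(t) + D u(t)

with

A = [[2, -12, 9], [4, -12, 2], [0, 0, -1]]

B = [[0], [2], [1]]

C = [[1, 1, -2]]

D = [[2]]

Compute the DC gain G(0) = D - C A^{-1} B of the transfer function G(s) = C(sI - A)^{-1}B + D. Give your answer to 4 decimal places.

3.6667

G(0) = C(-A)^{-1}B + D = -C A^{-1} B + D.
det A = -24, so A^{-1} = (1/-24)·adj(A) = [[-1/2, 1/2, -7/2], [-1/6, 1/12, -4/3], [0, 0, -1]]
A^{-1} B = [-5/2, -7/6, -1]^T
C A^{-1} B = -5/3
G(0) = D - C A^{-1} B = 2 - (-5/3) = 11/3 ≈ 3.6667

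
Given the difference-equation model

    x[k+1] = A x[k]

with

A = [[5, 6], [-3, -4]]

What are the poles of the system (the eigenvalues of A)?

det(zI - A) = z^2 - (tr A)z + det A, with tr A = 5 + (-4) = 1 and det A = 5·(-4) - 6·(-3) = -20 - (-18) = -2.
So p(z) = det(zI - A) = z^2 - z - 2.
Factor z^2 - z - 2: two numbers with sum 1 and product -2 are 2 and -1, so z^2 - z - 2 = (z - 2)(z + 1).
Hence p(z) = (z - 2) (z + 1), with roots -1, 2.

-1, 2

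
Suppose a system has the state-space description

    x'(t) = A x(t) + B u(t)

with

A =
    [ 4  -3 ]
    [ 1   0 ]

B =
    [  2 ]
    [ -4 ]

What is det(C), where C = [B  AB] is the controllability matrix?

AB = [[20], [2]]
Controllability matrix C = [B  AB] = [[2, 20], [-4, 2]]
det(C) = 2·2 - 20·(-4) = 4 - (-80) = 84
Since det(C) ≠ 0, rank(C) = 2 and the system is completely controllable.

84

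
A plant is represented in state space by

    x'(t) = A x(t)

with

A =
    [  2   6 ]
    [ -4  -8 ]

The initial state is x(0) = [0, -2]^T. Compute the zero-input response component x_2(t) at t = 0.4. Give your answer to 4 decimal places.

0.5859

det(sI - A) = s^2 - (tr A)s + det A, with tr A = 2 + (-8) = -6 and det A = 2·(-8) - 6·(-4) = -16 - (-24) = 8.
So p(s) = det(sI - A) = s^2 + 6s + 8.
Factor s^2 + 6s + 8: two numbers with sum -6 and product 8 are -2 and -4, so s^2 + 6s + 8 = (s + 2)(s + 4).
Hence p(s) = (s + 2) (s + 4), with roots -4, -2.
The eigenvalues -4, -2 are distinct and real, so A is diagonalisable and x(t) = e^{At} x(0) = V diag(e^{λ_i t}) V^{-1} x(0), where the columns of V are the eigenvectors.
λ = -4: A - (-4)I = [[6, 6], [-4, -4]]. Row 1 gives 6·v1 + 6·v2 = 0, so take v_1 = [1, -1]^T.
λ = -2: A - (-2)I = [[4, 6], [-4, -6]]. Row 1 gives 4·v1 + 6·v2 = 0, so take v_2 = [-3, 2]^T.
V = [v_1 v_2] = [[1, -3], [-1, 2]] has det V = -1, so V^{-1} = adj(V)/det V = [[-2, -3], [-1, -1]].
Modal coordinates z(0) = V^{-1} x(0): (-2)·0 + (-3)·(-2) = 6; (-1)·0 + (-1)·(-2) = 2; so z(0) = [6, 2]^T.
x_2(t) = Σ_i (v_i)_2 · z_i(0) · e^{λ_i t} (row 2 of V times the modal terms).
x_2(0.4) = (-1)·6·e^{-4·0.4} + 2·2·e^{-2·0.4} = (-6)·0.201897 + 4·0.449329 = 0.5859.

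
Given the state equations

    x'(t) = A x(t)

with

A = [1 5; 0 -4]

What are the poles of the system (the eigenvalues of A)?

-4, 1

det(sI - A) = s^2 - (tr A)s + det A, with tr A = 1 + (-4) = -3 and det A = 1·(-4) - 5·0 = -4 - 0 = -4.
So p(s) = det(sI - A) = s^2 + 3s - 4.
Factor s^2 + 3s - 4: two numbers with sum -3 and product -4 are 1 and -4, so s^2 + 3s - 4 = (s - 1)(s + 4).
Hence p(s) = (s - 1) (s + 4), with roots -4, 1.
At least one eigenvalue has non-negative real part, so the system is not asymptotically stable.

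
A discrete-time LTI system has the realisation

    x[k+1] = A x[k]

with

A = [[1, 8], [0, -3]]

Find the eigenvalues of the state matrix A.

det(zI - A) = z^2 - (tr A)z + det A, with tr A = 1 + (-3) = -2 and det A = 1·(-3) - 8·0 = -3 - 0 = -3.
So p(z) = det(zI - A) = z^2 + 2z - 3.
Factor z^2 + 2z - 3: two numbers with sum -2 and product -3 are 1 and -3, so z^2 + 2z - 3 = (z - 1)(z + 3).
Hence p(z) = (z - 1) (z + 3), with roots -3, 1.

-3, 1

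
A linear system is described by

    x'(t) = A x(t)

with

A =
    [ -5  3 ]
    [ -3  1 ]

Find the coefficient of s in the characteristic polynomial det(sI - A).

For a 2×2 matrix, det(sI - A) = s^2 - (tr A)s + det A.
tr A = -4, det A = 4.
So p(s) = s^2 + 4s + 4.
The coefficient of s is 4.

4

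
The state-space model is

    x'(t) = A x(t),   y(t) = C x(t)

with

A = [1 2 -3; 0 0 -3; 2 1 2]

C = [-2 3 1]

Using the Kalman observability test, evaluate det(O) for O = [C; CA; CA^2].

44

CA = [[0, -3, -1]]
CA^2 = [[-2, -1, 7]]
Observability matrix O = [C; CA; CA^2] = [[-2, 3, 1], [0, -3, -1], [-2, -1, 7]]
Expanding along the first row, det(O) = (-2)·((-3)·7 - (-1)·(-1)) - 3·(0·7 - (-1)·(-2)) + 1·(0·(-1) - (-3)·(-2)) = (-2)·(-22) - 3·(-2) + 1·(-6) = 44
Since det(O) ≠ 0, rank(O) = 3 and the system is completely observable.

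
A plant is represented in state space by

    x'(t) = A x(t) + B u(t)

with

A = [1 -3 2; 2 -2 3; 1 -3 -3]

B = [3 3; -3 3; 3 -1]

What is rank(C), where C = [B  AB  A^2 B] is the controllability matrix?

3

AB = [[18, -8], [21, -3], [3, -3]]
A^2B = [[-39, -5], [3, -19], [-54, 10]]
Controllability matrix C = [B  AB  A^2B] = [[3, 3, 18, -8, -39, -5], [-3, 3, 21, -3, 3, -19], [3, -1, 3, -3, -54, 10]]
Take the 3×3 submatrix of C formed by columns 1, 2, 3: [[3, 3, 18], [-3, 3, 21], [3, -1, 3]]. Its determinant is 3·(3·3 - 21·(-1)) - 3·((-3)·3 - 21·3) + 18·((-3)·(-1) - 3·3) = 3·30 - 3·(-72) + 18·(-6) = 198 ≠ 0.
So rank(C) ≥ 3; since C has 3 rows, rank(C) = 3.
rank(C) = 3 = n, so the pair (A, B) is completely controllable.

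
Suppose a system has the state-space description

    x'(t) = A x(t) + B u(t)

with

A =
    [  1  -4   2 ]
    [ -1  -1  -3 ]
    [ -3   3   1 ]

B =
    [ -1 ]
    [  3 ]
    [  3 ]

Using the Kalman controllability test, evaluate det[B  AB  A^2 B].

AB = [[-7], [-11], [15]]
A^2B = [[67], [-27], [3]]
Controllability matrix C = [B  AB  A^2B] = [[-1, -7, 67], [3, -11, -27], [3, 15, 3]]
Expanding along the first row, det(C) = (-1)·((-11)·3 - (-27)·15) - (-7)·(3·3 - (-27)·3) + 67·(3·15 - (-11)·3) = (-1)·372 - (-7)·90 + 67·78 = 5484
Since det(C) ≠ 0, rank(C) = 3 and the system is completely controllable.

5484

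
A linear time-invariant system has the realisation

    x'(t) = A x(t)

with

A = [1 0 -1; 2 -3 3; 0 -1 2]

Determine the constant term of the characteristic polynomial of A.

Expand det(sI - A) for the 3×3 matrix.
p(s) = s^3 - 4s + 1.
(Check: constant term = det(-A) = (-1)^3 det A = 1; coefficient of s^2 = -tr A = 0.)
The constant term is 1.

1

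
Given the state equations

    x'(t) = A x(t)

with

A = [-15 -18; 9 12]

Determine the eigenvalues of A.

det(sI - A) = s^2 - (tr A)s + det A, with tr A = (-15) + 12 = -3 and det A = (-15)·12 - (-18)·9 = -180 - (-162) = -18.
So p(s) = det(sI - A) = s^2 + 3s - 18.
Factor s^2 + 3s - 18: two numbers with sum -3 and product -18 are 3 and -6, so s^2 + 3s - 18 = (s - 3)(s + 6).
Hence p(s) = (s - 3) (s + 6), with roots -6, 3.
At least one eigenvalue has non-negative real part, so the system is not asymptotically stable.

-6, 3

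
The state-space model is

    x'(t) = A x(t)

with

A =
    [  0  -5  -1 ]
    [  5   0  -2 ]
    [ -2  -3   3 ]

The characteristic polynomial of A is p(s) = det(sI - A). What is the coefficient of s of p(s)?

Expand det(sI - A) for the 3×3 matrix.
p(s) = s^3 - 3s^2 + 17s - 70.
(Check: constant term = det(-A) = (-1)^3 det A = -70; coefficient of s^2 = -tr A = -3.)
The coefficient of s is 17.

17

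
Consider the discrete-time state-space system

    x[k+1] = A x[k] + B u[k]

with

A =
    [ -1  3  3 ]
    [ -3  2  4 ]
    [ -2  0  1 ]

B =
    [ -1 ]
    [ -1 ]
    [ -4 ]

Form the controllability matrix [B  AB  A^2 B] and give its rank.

AB = [[-14], [-15], [-2]]
A^2B = [[-37], [4], [26]]
Controllability matrix C = [B  AB  A^2B] = [[-1, -14, -37], [-1, -15, 4], [-4, -2, 26]]
det(C) = (-1)·((-15)·26 - 4·(-2)) - (-14)·((-1)·26 - 4·(-4)) + (-37)·((-1)·(-2) - (-15)·(-4)) = (-1)·(-382) - (-14)·(-10) + (-37)·(-58) = 2388 ≠ 0, so rank(C) = 3.
rank(C) = 3 = n, so the pair (A, B) is completely controllable.

3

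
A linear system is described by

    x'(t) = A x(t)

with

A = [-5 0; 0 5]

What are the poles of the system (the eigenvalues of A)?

det(sI - A) = s^2 - (tr A)s + det A, with tr A = (-5) + 5 = 0 and det A = (-5)·5 - 0·0 = -25 - 0 = -25.
So p(s) = det(sI - A) = s^2 - 25.
Factor s^2 - 25: two numbers with sum 0 and product -25 are 5 and -5, so s^2 - 25 = (s - 5)(s + 5).
Hence p(s) = (s - 5) (s + 5), with roots -5, 5.
At least one eigenvalue has non-negative real part, so the system is not asymptotically stable.

-5, 5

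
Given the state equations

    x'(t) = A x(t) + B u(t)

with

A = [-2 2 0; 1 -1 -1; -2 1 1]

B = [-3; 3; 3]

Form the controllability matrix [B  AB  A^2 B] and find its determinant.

-1809

AB = [[12], [-9], [12]]
A^2B = [[-42], [9], [-21]]
Controllability matrix C = [B  AB  A^2B] = [[-3, 12, -42], [3, -9, 9], [3, 12, -21]]
Expanding along the first row, det(C) = (-3)·((-9)·(-21) - 9·12) - 12·(3·(-21) - 9·3) + (-42)·(3·12 - (-9)·3) = (-3)·81 - 12·(-90) + (-42)·63 = -1809
Since det(C) ≠ 0, rank(C) = 3 and the system is completely controllable.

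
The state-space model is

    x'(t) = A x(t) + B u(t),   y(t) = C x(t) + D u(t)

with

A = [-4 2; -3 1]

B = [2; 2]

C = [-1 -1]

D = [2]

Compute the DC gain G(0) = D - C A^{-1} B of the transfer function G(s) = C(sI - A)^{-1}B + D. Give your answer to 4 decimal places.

0.0000

G(0) = C(-A)^{-1}B + D = -C A^{-1} B + D.
det A = 2, so A^{-1} = (1/2)·adj(A) = [[1/2, -1], [3/2, -2]]
A^{-1} B = [-1, -1]^T
C A^{-1} B = 2
G(0) = D - C A^{-1} B = 2 - (2) = 0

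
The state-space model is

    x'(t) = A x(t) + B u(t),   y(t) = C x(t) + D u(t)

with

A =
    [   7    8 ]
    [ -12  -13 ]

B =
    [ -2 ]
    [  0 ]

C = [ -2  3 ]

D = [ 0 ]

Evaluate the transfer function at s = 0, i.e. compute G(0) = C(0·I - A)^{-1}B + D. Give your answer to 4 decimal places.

24.8000

G(0) = C(-A)^{-1}B + D = -C A^{-1} B + D.
det A = 5, so A^{-1} = (1/5)·adj(A) = [[-13/5, -8/5], [12/5, 7/5]]
A^{-1} B = [26/5, -24/5]^T
C A^{-1} B = -124/5
G(0) = D - C A^{-1} B = 0 - (-124/5) = 124/5 ≈ 24.8000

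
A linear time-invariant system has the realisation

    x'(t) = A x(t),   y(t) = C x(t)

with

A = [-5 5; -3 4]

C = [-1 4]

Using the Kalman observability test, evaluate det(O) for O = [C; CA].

17

CA = [[-7, 11]]
Observability matrix O = [C; CA] = [[-1, 4], [-7, 11]]
det(O) = (-1)·11 - 4·(-7) = -11 - (-28) = 17
Since det(O) ≠ 0, rank(O) = 2 and the system is completely observable.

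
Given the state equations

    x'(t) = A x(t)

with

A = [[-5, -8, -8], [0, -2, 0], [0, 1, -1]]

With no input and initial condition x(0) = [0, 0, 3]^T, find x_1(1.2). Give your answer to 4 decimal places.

det(sI - A) = s^3 - (tr A)s^2 + (M11 + M22 + M33)s - det A, where Mii is the 2×2 principal minor of A obtained by deleting row i and column i.
tr A = (-5) + (-2) + (-1) = -8; M11 = (-2)·(-1) - 0·1 = 2 - 0 = 2; M22 = (-5)·(-1) - (-8)·0 = 5 - 0 = 5; M33 = (-5)·(-2) - (-8)·0 = 10 - 0 = 10; sum of minors = 17.
det A = (-5)·((-2)·(-1) - 0·1) - (-8)·(0·(-1) - 0·0) + (-8)·(0·1 - (-2)·0) = (-5)·2 - (-8)·0 + (-8)·0 = -10.
So p(s) = det(sI - A) = s^3 + 8s^2 + 17s + 10.
Rational-root test: any integer root divides 10. Testing small divisors, s = -1 works: p(-1) = -1 + 8 + (-17) + 10 = 0, so (s + 1) is a factor.
Dividing, p(s) = (s + 1)(s^2 + 7s + 10).
Factor s^2 + 7s + 10: two numbers with sum -7 and product 10 are -2 and -5, so s^2 + 7s + 10 = (s + 2)(s + 5).
Hence p(s) = (s + 1) (s + 2) (s + 5), with roots -5, -2, -1.
The eigenvalues -5, -2, -1 are distinct and real, so A is diagonalisable and x(t) = e^{At} x(0) = V diag(e^{λ_i t}) V^{-1} x(0), where the columns of V are the eigenvectors.
λ = -5: A - (-5)I = [[0, -8, -8], [0, 3, 0], [0, 1, 4]]. v must be orthogonal to every row; (row 1) × (row 2) = [24, 0, 0], so take v_1 = [1, 0, 0]^T.
λ = -2: A - (-2)I = [[-3, -8, -8], [0, 0, 0], [0, 1, 1]]. v must be orthogonal to every row; (row 1) × (row 3) = [0, 3, -3], so take v_2 = [0, 1, -1]^T.
λ = -1: A - (-1)I = [[-4, -8, -8], [0, -1, 0], [0, 1, 0]]. v must be orthogonal to every row; (row 1) × (row 2) = [-8, 0, 4], so take v_3 = [-2, 0, 1]^T.
V = [v_1 v_2 v_3] = [[1, 0, -2], [0, 1, 0], [0, -1, 1]] has det V = 1, so V^{-1} = adj(V)/det V = [[1, 2, 2], [0, 1, 0], [0, 1, 1]].
Modal coordinates z(0) = V^{-1} x(0): 1·0 + 2·0 + 2·3 = 6; 0·0 + 1·0 + 0·3 = 0; 0·0 + 1·0 + 1·3 = 3; so z(0) = [6, 0, 3]^T.
x_1(t) = Σ_i (v_i)_1 · z_i(0) · e^{λ_i t} (row 1 of V times the modal terms).
x_1(1.2) = 1·6·e^{-5·1.2} + 0·0·e^{-2·1.2} + (-2)·3·e^{-1·1.2} = 6·0.002479 + 0·0.090718 + (-6)·0.301194 = -1.7923.

-1.7923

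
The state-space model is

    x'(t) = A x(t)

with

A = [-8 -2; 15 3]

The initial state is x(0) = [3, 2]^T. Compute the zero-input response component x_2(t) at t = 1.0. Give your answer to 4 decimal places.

det(sI - A) = s^2 - (tr A)s + det A, with tr A = (-8) + 3 = -5 and det A = (-8)·3 - (-2)·15 = -24 - (-30) = 6.
So p(s) = det(sI - A) = s^2 + 5s + 6.
Factor s^2 + 5s + 6: two numbers with sum -5 and product 6 are -2 and -3, so s^2 + 5s + 6 = (s + 2)(s + 3).
Hence p(s) = (s + 2) (s + 3), with roots -3, -2.
The eigenvalues -3, -2 are distinct and real, so A is diagonalisable and x(t) = e^{At} x(0) = V diag(e^{λ_i t}) V^{-1} x(0), where the columns of V are the eigenvectors.
λ = -3: A - (-3)I = [[-5, -2], [15, 6]]. Row 1 gives (-5)·v1 + (-2)·v2 = 0, so take v_1 = [-2, 5]^T.
λ = -2: A - (-2)I = [[-6, -2], [15, 5]]. Row 1 gives (-6)·v1 + (-2)·v2 = 0, so take v_2 = [-1, 3]^T.
V = [v_1 v_2] = [[-2, -1], [5, 3]] has det V = -1, so V^{-1} = adj(V)/det V = [[-3, -1], [5, 2]].
Modal coordinates z(0) = V^{-1} x(0): (-3)·3 + (-1)·2 = -11; 5·3 + 2·2 = 19; so z(0) = [-11, 19]^T.
x_2(t) = Σ_i (v_i)_2 · z_i(0) · e^{λ_i t} (row 2 of V times the modal terms).
x_2(1.0) = 5·(-11)·e^{-3·1.0} + 3·19·e^{-2·1.0} = (-55)·0.049787 + 57·0.135335 = 4.9758.

4.9758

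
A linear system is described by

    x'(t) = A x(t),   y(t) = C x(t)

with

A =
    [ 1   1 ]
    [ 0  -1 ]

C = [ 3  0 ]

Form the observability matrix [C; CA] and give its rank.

CA = [[3, 3]]
Observability matrix O = [C; CA] = [[3, 0], [3, 3]]
det(O) = 3·3 - 0·3 = 9 - 0 = 9 ≠ 0, so rank(O) = 2.
rank(O) = 2 = n, so the pair (A, C) is completely observable.

2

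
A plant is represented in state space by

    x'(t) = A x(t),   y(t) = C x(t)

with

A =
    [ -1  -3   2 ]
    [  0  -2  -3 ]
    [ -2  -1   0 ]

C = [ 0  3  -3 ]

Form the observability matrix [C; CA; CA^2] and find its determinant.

-756

CA = [[6, -3, -9]]
CA^2 = [[12, -3, 21]]
Observability matrix O = [C; CA; CA^2] = [[0, 3, -3], [6, -3, -9], [12, -3, 21]]
Expanding along the first row, det(O) = 0·((-3)·21 - (-9)·(-3)) - 3·(6·21 - (-9)·12) + (-3)·(6·(-3) - (-3)·12) = 0·(-90) - 3·234 + (-3)·18 = -756
Since det(O) ≠ 0, rank(O) = 3 and the system is completely observable.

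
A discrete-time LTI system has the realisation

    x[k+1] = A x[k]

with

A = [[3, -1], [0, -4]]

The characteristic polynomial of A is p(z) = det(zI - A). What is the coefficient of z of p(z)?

1

For a 2×2 matrix, det(zI - A) = z^2 - (tr A)z + det A.
tr A = -1, det A = -12.
So p(z) = z^2 + z - 12.
The coefficient of z is 1.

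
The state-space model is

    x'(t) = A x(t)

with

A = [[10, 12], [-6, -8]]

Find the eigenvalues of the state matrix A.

det(sI - A) = s^2 - (tr A)s + det A, with tr A = 10 + (-8) = 2 and det A = 10·(-8) - 12·(-6) = -80 - (-72) = -8.
So p(s) = det(sI - A) = s^2 - 2s - 8.
Factor s^2 - 2s - 8: two numbers with sum 2 and product -8 are 4 and -2, so s^2 - 2s - 8 = (s - 4)(s + 2).
Hence p(s) = (s - 4) (s + 2), with roots -2, 4.
At least one eigenvalue has non-negative real part, so the system is not asymptotically stable.

-2, 4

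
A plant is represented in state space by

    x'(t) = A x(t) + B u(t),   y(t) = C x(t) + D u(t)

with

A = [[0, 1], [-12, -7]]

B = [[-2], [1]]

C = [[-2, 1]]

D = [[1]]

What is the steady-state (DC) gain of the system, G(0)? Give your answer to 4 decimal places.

5.1667

G(0) = C(-A)^{-1}B + D = -C A^{-1} B + D.
det A = 12, so A^{-1} = (1/12)·adj(A) = [[-7/12, -1/12], [1, 0]]
A^{-1} B = [13/12, -2]^T
C A^{-1} B = -25/6
G(0) = D - C A^{-1} B = 1 - (-25/6) = 31/6 ≈ 5.1667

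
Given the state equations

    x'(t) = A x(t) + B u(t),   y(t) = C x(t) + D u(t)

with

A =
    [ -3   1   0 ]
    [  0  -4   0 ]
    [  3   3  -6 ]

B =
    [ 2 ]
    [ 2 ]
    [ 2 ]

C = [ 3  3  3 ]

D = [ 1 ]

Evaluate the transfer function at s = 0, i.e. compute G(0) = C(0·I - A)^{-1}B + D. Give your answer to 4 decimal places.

G(0) = C(-A)^{-1}B + D = -C A^{-1} B + D.
det A = -72, so A^{-1} = (1/-72)·adj(A) = [[-1/3, -1/12, 0], [0, -1/4, 0], [-1/6, -1/6, -1/6]]
A^{-1} B = [-5/6, -1/2, -1]^T
C A^{-1} B = -7
G(0) = D - C A^{-1} B = 1 - (-7) = 8

8.0000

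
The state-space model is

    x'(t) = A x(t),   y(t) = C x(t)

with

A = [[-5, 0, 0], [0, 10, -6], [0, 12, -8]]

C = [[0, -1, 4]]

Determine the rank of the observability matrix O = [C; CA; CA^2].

CA = [[0, 38, -26]]
CA^2 = [[0, 68, -20]]
Observability matrix O = [C; CA; CA^2] = [[0, -1, 4], [0, 38, -26], [0, 68, -20]]
Column 1 of O is identically zero, so rank(O) ≤ 2.
The 2×2 minor from rows 1, 2, columns 2, 3 is (-1)·(-26) - 4·38 = 26 - 152 = -126 ≠ 0, so rank(O) = 2.
rank(O) = 2 < n = 3, so the pair (A, C) is not completely observable.

2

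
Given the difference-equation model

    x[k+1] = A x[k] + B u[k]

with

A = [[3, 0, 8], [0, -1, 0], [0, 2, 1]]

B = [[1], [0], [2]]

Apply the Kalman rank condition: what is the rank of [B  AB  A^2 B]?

AB = [[19], [0], [2]]
A^2B = [[73], [0], [2]]
Controllability matrix C = [B  AB  A^2B] = [[1, 19, 73], [0, 0, 0], [2, 2, 2]]
Row 2 of C is identically zero, so rank(C) ≤ 2.
The 2×2 minor from rows 1, 3, columns 1, 2 is 1·2 - 19·2 = 2 - 38 = -36 ≠ 0, so rank(C) = 2.
rank(C) = 2 < n = 3, so the pair (A, B) is not completely controllable.

2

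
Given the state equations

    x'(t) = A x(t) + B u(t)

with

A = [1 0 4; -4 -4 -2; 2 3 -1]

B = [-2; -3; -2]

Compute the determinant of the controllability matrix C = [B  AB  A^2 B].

-9220

AB = [[-10], [24], [-11]]
A^2B = [[-54], [-34], [63]]
Controllability matrix C = [B  AB  A^2B] = [[-2, -10, -54], [-3, 24, -34], [-2, -11, 63]]
Expanding along the first row, det(C) = (-2)·(24·63 - (-34)·(-11)) - (-10)·((-3)·63 - (-34)·(-2)) + (-54)·((-3)·(-11) - 24·(-2)) = (-2)·1138 - (-10)·(-257) + (-54)·81 = -9220
Since det(C) ≠ 0, rank(C) = 3 and the system is completely controllable.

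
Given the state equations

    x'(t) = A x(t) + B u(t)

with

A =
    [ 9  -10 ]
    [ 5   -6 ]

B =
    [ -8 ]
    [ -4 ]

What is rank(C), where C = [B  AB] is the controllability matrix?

AB = [[-32], [-16]]
Controllability matrix C = [B  AB] = [[-8, -32], [-4, -16]]
Every column of C is a scalar multiple of column 1 = [-8, -4] (multipliers 1, 4), so the columns span a one-dimensional space.
C ≠ 0, hence rank(C) = 1.
rank(C) = 1 < n = 2, so the pair (A, B) is not completely controllable.

1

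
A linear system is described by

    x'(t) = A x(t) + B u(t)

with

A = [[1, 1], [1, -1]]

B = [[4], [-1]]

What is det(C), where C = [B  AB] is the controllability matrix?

AB = [[3], [5]]
Controllability matrix C = [B  AB] = [[4, 3], [-1, 5]]
det(C) = 4·5 - 3·(-1) = 20 - (-3) = 23
Since det(C) ≠ 0, rank(C) = 2 and the system is completely controllable.

23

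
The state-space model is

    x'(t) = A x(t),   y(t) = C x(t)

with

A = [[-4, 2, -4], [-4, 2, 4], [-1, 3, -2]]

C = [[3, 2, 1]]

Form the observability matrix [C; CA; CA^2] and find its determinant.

CA = [[-21, 13, -6]]
CA^2 = [[38, -34, 148]]
Observability matrix O = [C; CA; CA^2] = [[3, 2, 1], [-21, 13, -6], [38, -34, 148]]
Expanding along the first row, det(O) = 3·(13·148 - (-6)·(-34)) - 2·((-21)·148 - (-6)·38) + 1·((-21)·(-34) - 13·38) = 3·1720 - 2·(-2880) + 1·220 = 11140
Since det(O) ≠ 0, rank(O) = 3 and the system is completely observable.

11140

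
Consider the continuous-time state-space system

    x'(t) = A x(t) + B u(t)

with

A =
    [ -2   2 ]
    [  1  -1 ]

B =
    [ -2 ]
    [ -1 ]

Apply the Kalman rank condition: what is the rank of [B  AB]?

2

AB = [[2], [-1]]
Controllability matrix C = [B  AB] = [[-2, 2], [-1, -1]]
det(C) = (-2)·(-1) - 2·(-1) = 2 - (-2) = 4 ≠ 0, so rank(C) = 2.
rank(C) = 2 = n, so the pair (A, B) is completely controllable.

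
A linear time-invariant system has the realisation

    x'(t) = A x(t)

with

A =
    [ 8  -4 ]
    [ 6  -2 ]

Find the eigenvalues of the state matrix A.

2, 4

det(sI - A) = s^2 - (tr A)s + det A, with tr A = 8 + (-2) = 6 and det A = 8·(-2) - (-4)·6 = -16 - (-24) = 8.
So p(s) = det(sI - A) = s^2 - 6s + 8.
Factor s^2 - 6s + 8: two numbers with sum 6 and product 8 are 4 and 2, so s^2 - 6s + 8 = (s - 4)(s - 2).
Hence p(s) = (s - 4) (s - 2), with roots 2, 4.
At least one eigenvalue has non-negative real part, so the system is not asymptotically stable.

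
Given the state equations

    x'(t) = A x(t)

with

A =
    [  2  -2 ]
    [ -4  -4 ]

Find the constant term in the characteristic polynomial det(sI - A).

For a 2×2 matrix, det(sI - A) = s^2 - (tr A)s + det A.
tr A = -2, det A = -16.
So p(s) = s^2 + 2s - 16.
The constant term is -16.

-16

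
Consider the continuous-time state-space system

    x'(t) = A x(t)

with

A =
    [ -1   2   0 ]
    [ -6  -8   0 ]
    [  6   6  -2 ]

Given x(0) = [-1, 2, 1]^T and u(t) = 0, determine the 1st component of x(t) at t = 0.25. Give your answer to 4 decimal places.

det(sI - A) = s^3 - (tr A)s^2 + (M11 + M22 + M33)s - det A, where Mii is the 2×2 principal minor of A obtained by deleting row i and column i.
tr A = (-1) + (-8) + (-2) = -11; M11 = (-8)·(-2) - 0·6 = 16 - 0 = 16; M22 = (-1)·(-2) - 0·6 = 2 - 0 = 2; M33 = (-1)·(-8) - 2·(-6) = 8 - (-12) = 20; sum of minors = 38.
det A = (-1)·((-8)·(-2) - 0·6) - 2·((-6)·(-2) - 0·6) + 0·((-6)·6 - (-8)·6) = (-1)·16 - 2·12 + 0·12 = -40.
So p(s) = det(sI - A) = s^3 + 11s^2 + 38s + 40.
Rational-root test: any integer root divides 40. Testing small divisors, s = -2 works: p(-2) = -8 + 44 + (-76) + 40 = 0, so (s + 2) is a factor.
Dividing, p(s) = (s + 2)(s^2 + 9s + 20).
Factor s^2 + 9s + 20: two numbers with sum -9 and product 20 are -4 and -5, so s^2 + 9s + 20 = (s + 4)(s + 5).
Hence p(s) = (s + 2) (s + 4) (s + 5), with roots -5, -4, -2.
The eigenvalues -5, -4, -2 are distinct and real, so A is diagonalisable and x(t) = e^{At} x(0) = V diag(e^{λ_i t}) V^{-1} x(0), where the columns of V are the eigenvectors.
λ = -5: A - (-5)I = [[4, 2, 0], [-6, -3, 0], [6, 6, 3]]. v must be orthogonal to every row; (row 1) × (row 3) = [6, -12, 12], so take v_1 = [1, -2, 2]^T.
λ = -4: A - (-4)I = [[3, 2, 0], [-6, -4, 0], [6, 6, 2]]. v must be orthogonal to every row; (row 1) × (row 3) = [4, -6, 6], so take v_2 = [-2, 3, -3]^T.
λ = -2: A - (-2)I = [[1, 2, 0], [-6, -6, 0], [6, 6, 0]]. v must be orthogonal to every row; (row 1) × (row 2) = [0, 0, 6], so take v_3 = [0, 0, -1]^T.
V = [v_1 v_2 v_3] = [[1, -2, 0], [-2, 3, 0], [2, -3, -1]] has det V = 1, so V^{-1} = adj(V)/det V = [[-3, -2, 0], [-2, -1, 0], [0, -1, -1]].
Modal coordinates z(0) = V^{-1} x(0): (-3)·(-1) + (-2)·2 + 0·1 = -1; (-2)·(-1) + (-1)·2 + 0·1 = 0; 0·(-1) + (-1)·2 + (-1)·1 = -3; so z(0) = [-1, 0, -3]^T.
x_1(t) = Σ_i (v_i)_1 · z_i(0) · e^{λ_i t} (row 1 of V times the modal terms).
x_1(0.25) = 1·(-1)·e^{-5·0.25} + (-2)·0·e^{-4·0.25} + 0·(-3)·e^{-2·0.25} = (-1)·0.286505 + 0·0.367879 + 0·0.606531 = -0.2865.

-0.2865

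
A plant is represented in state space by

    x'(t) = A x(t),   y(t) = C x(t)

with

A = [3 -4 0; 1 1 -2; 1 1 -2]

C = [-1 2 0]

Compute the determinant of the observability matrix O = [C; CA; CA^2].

0

CA = [[-1, 6, -4]]
CA^2 = [[-1, 6, -4]]
Observability matrix O = [C; CA; CA^2] = [[-1, 2, 0], [-1, 6, -4], [-1, 6, -4]]
Expanding along the first row, det(O) = (-1)·(6·(-4) - (-4)·6) - 2·((-1)·(-4) - (-4)·(-1)) + 0·((-1)·6 - 6·(-1)) = (-1)·0 - 2·0 + 0·0 = 0
Since det(O) = 0, rank(O) < 3 and the system is not completely observable.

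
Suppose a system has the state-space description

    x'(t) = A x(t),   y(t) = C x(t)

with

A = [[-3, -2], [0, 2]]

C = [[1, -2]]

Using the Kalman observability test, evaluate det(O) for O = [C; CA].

-12

CA = [[-3, -6]]
Observability matrix O = [C; CA] = [[1, -2], [-3, -6]]
det(O) = 1·(-6) - (-2)·(-3) = -6 - 6 = -12
Since det(O) ≠ 0, rank(O) = 2 and the system is completely observable.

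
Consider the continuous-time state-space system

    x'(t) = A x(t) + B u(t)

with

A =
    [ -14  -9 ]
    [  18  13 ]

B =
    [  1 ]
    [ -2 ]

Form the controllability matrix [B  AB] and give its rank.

1

AB = [[4], [-8]]
Controllability matrix C = [B  AB] = [[1, 4], [-2, -8]]
Every column of C is a scalar multiple of column 1 = [1, -2] (multipliers 1, 4), so the columns span a one-dimensional space.
C ≠ 0, hence rank(C) = 1.
rank(C) = 1 < n = 2, so the pair (A, B) is not completely controllable.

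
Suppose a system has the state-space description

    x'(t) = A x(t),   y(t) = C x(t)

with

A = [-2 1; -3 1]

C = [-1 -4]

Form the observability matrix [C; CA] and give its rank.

2

CA = [[14, -5]]
Observability matrix O = [C; CA] = [[-1, -4], [14, -5]]
det(O) = (-1)·(-5) - (-4)·14 = 5 - (-56) = 61 ≠ 0, so rank(O) = 2.
rank(O) = 2 = n, so the pair (A, C) is completely observable.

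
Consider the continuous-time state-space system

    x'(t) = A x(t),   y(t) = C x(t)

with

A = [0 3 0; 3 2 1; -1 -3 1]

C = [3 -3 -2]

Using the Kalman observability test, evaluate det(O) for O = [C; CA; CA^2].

1428

CA = [[-7, 9, -5]]
CA^2 = [[32, 12, 4]]
Observability matrix O = [C; CA; CA^2] = [[3, -3, -2], [-7, 9, -5], [32, 12, 4]]
Expanding along the first row, det(O) = 3·(9·4 - (-5)·12) - (-3)·((-7)·4 - (-5)·32) + (-2)·((-7)·12 - 9·32) = 3·96 - (-3)·132 + (-2)·(-372) = 1428
Since det(O) ≠ 0, rank(O) = 3 and the system is completely observable.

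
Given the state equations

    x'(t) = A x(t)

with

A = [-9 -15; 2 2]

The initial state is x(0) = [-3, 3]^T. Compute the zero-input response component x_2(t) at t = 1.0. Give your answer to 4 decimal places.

det(sI - A) = s^2 - (tr A)s + det A, with tr A = (-9) + 2 = -7 and det A = (-9)·2 - (-15)·2 = -18 - (-30) = 12.
So p(s) = det(sI - A) = s^2 + 7s + 12.
Factor s^2 + 7s + 12: two numbers with sum -7 and product 12 are -3 and -4, so s^2 + 7s + 12 = (s + 3)(s + 4).
Hence p(s) = (s + 3) (s + 4), with roots -4, -3.
The eigenvalues -4, -3 are distinct and real, so A is diagonalisable and x(t) = e^{At} x(0) = V diag(e^{λ_i t}) V^{-1} x(0), where the columns of V are the eigenvectors.
λ = -4: A - (-4)I = [[-5, -15], [2, 6]]. Row 1 gives (-5)·v1 + (-15)·v2 = 0, so take v_1 = [-3, 1]^T.
λ = -3: A - (-3)I = [[-6, -15], [2, 5]]. Row 1 gives (-6)·v1 + (-15)·v2 = 0, so take v_2 = [-5, 2]^T.
V = [v_1 v_2] = [[-3, -5], [1, 2]] has det V = -1, so V^{-1} = adj(V)/det V = [[-2, -5], [1, 3]].
Modal coordinates z(0) = V^{-1} x(0): (-2)·(-3) + (-5)·3 = -9; 1·(-3) + 3·3 = 6; so z(0) = [-9, 6]^T.
x_2(t) = Σ_i (v_i)_2 · z_i(0) · e^{λ_i t} (row 2 of V times the modal terms).
x_2(1.0) = 1·(-9)·e^{-4·1.0} + 2·6·e^{-3·1.0} = (-9)·0.018316 + 12·0.049787 = 0.4326.

0.4326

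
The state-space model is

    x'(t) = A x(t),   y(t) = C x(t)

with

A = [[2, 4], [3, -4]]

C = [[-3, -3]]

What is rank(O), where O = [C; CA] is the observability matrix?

2

CA = [[-15, 0]]
Observability matrix O = [C; CA] = [[-3, -3], [-15, 0]]
det(O) = (-3)·0 - (-3)·(-15) = 0 - 45 = -45 ≠ 0, so rank(O) = 2.
rank(O) = 2 = n, so the pair (A, C) is completely observable.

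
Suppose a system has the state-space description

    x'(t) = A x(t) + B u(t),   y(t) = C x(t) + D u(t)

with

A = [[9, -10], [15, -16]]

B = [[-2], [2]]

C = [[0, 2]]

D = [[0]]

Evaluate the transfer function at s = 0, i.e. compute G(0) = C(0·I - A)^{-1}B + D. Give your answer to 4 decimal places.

G(0) = C(-A)^{-1}B + D = -C A^{-1} B + D.
det A = 6, so A^{-1} = (1/6)·adj(A) = [[-8/3, 5/3], [-5/2, 3/2]]
A^{-1} B = [26/3, 8]^T
C A^{-1} B = 16
G(0) = D - C A^{-1} B = 0 - (16) = -16

-16.0000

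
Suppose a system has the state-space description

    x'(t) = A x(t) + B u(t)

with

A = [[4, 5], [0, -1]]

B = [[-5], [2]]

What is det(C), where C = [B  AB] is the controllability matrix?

30

AB = [[-10], [-2]]
Controllability matrix C = [B  AB] = [[-5, -10], [2, -2]]
det(C) = (-5)·(-2) - (-10)·2 = 10 - (-20) = 30
Since det(C) ≠ 0, rank(C) = 2 and the system is completely controllable.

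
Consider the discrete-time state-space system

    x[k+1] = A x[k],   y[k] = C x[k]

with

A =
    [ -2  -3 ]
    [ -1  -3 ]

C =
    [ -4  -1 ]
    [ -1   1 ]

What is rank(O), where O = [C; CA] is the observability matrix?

CA = [[9, 15], [1, 0]]
Observability matrix O = [C; CA] = [[-4, -1], [-1, 1], [9, 15], [1, 0]]
Take the 2×2 submatrix of O formed by rows 1, 2: [[-4, -1], [-1, 1]]. Its determinant is (-4)·1 - (-1)·(-1) = -4 - 1 = -5 ≠ 0.
So rank(O) ≥ 2; since O has 2 columns, rank(O) = 2.
rank(O) = 2 = n, so the pair (A, C) is completely observable.

2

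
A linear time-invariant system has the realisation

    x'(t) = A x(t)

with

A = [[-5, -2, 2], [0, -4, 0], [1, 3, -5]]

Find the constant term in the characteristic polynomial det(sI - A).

Expand det(sI - A) for the 3×3 matrix.
p(s) = s^3 + 14s^2 + 63s + 92.
(Check: constant term = det(-A) = (-1)^3 det A = 92; coefficient of s^2 = -tr A = 14.)
The constant term is 92.

92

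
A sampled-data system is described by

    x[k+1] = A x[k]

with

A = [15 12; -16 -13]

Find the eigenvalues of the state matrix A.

det(zI - A) = z^2 - (tr A)z + det A, with tr A = 15 + (-13) = 2 and det A = 15·(-13) - 12·(-16) = -195 - (-192) = -3.
So p(z) = det(zI - A) = z^2 - 2z - 3.
Factor z^2 - 2z - 3: two numbers with sum 2 and product -3 are 3 and -1, so z^2 - 2z - 3 = (z - 3)(z + 1).
Hence p(z) = (z - 3) (z + 1), with roots -1, 3.

-1, 3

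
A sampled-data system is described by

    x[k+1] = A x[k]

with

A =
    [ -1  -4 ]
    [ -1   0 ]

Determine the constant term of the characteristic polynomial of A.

-4

For a 2×2 matrix, det(zI - A) = z^2 - (tr A)z + det A.
tr A = -1, det A = -4.
So p(z) = z^2 + z - 4.
The constant term is -4.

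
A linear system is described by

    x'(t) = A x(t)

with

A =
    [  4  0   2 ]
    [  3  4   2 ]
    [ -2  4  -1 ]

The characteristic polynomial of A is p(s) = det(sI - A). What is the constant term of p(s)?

8

Expand det(sI - A) for the 3×3 matrix.
p(s) = s^3 - 7s^2 + 4s + 8.
(Check: constant term = det(-A) = (-1)^3 det A = 8; coefficient of s^2 = -tr A = -7.)
The constant term is 8.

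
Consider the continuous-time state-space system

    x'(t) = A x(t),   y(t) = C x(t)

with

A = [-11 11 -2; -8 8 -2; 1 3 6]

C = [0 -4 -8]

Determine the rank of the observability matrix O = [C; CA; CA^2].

2

CA = [[24, -56, -40]]
CA^2 = [[144, -304, -176]]
Observability matrix O = [C; CA; CA^2] = [[0, -4, -8], [24, -56, -40], [144, -304, -176]]
The columns c1, c2, c3 of O are linearly dependent: -3·c1 - 2·c2 + c3 = 0 (check each entry), so rank(O) ≤ 2.
The 2×2 minor from rows 1, 2, columns 1, 2 is 0·(-56) - (-4)·24 = 0 - (-96) = 96 ≠ 0, so rank(O) = 2.
rank(O) = 2 < n = 3, so the pair (A, C) is not completely observable.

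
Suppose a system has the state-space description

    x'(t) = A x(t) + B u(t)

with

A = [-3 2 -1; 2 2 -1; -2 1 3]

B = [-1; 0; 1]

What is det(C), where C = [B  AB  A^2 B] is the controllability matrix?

AB = [[2], [-3], [5]]
A^2B = [[-17], [-7], [8]]
Controllability matrix C = [B  AB  A^2B] = [[-1, 2, -17], [0, -3, -7], [1, 5, 8]]
Expanding along the first row, det(C) = (-1)·((-3)·8 - (-7)·5) - 2·(0·8 - (-7)·1) + (-17)·(0·5 - (-3)·1) = (-1)·11 - 2·7 + (-17)·3 = -76
Since det(C) ≠ 0, rank(C) = 3 and the system is completely controllable.

-76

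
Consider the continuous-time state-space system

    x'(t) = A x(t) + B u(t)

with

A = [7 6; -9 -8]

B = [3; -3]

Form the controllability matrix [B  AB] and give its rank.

1

AB = [[3], [-3]]
Controllability matrix C = [B  AB] = [[3, 3], [-3, -3]]
Every column of C is a scalar multiple of column 1 = [3, -3] (multipliers 1, 1), so the columns span a one-dimensional space.
C ≠ 0, hence rank(C) = 1.
rank(C) = 1 < n = 2, so the pair (A, B) is not completely controllable.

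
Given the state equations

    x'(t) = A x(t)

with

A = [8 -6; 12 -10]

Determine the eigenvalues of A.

-4, 2

det(sI - A) = s^2 - (tr A)s + det A, with tr A = 8 + (-10) = -2 and det A = 8·(-10) - (-6)·12 = -80 - (-72) = -8.
So p(s) = det(sI - A) = s^2 + 2s - 8.
Factor s^2 + 2s - 8: two numbers with sum -2 and product -8 are 2 and -4, so s^2 + 2s - 8 = (s - 2)(s + 4).
Hence p(s) = (s - 2) (s + 4), with roots -4, 2.
At least one eigenvalue has non-negative real part, so the system is not asymptotically stable.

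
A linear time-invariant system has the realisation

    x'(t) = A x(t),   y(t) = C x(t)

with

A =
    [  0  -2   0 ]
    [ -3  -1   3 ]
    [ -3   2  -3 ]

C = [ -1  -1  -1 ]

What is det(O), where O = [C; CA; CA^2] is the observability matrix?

90

CA = [[6, 1, 0]]
CA^2 = [[-3, -13, 3]]
Observability matrix O = [C; CA; CA^2] = [[-1, -1, -1], [6, 1, 0], [-3, -13, 3]]
Expanding along the first row, det(O) = (-1)·(1·3 - 0·(-13)) - (-1)·(6·3 - 0·(-3)) + (-1)·(6·(-13) - 1·(-3)) = (-1)·3 - (-1)·18 + (-1)·(-75) = 90
Since det(O) ≠ 0, rank(O) = 3 and the system is completely observable.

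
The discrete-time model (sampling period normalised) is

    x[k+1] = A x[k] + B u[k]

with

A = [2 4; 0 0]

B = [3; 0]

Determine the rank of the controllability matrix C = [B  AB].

1

AB = [[6], [0]]
Controllability matrix C = [B  AB] = [[3, 6], [0, 0]]
Every column of C is a scalar multiple of column 1 = [3, 0] (multipliers 1, 2), so the columns span a one-dimensional space.
C ≠ 0, hence rank(C) = 1.
rank(C) = 1 < n = 2, so the pair (A, B) is not completely controllable.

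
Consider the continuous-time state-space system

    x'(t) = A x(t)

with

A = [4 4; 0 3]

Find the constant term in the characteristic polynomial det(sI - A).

For a 2×2 matrix, det(sI - A) = s^2 - (tr A)s + det A.
tr A = 7, det A = 12.
So p(s) = s^2 - 7s + 12.
The constant term is 12.

12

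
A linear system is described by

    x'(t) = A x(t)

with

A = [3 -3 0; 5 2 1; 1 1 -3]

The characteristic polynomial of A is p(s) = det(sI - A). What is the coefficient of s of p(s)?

5

Expand det(sI - A) for the 3×3 matrix.
p(s) = s^3 - 2s^2 + 5s + 69.
(Check: constant term = det(-A) = (-1)^3 det A = 69; coefficient of s^2 = -tr A = -2.)
The coefficient of s is 5.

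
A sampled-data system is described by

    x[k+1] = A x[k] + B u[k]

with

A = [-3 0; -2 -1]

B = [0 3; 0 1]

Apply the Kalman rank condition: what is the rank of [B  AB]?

AB = [[0, -9], [0, -7]]
Controllability matrix C = [B  AB] = [[0, 3, 0, -9], [0, 1, 0, -7]]
Take the 2×2 submatrix of C formed by columns 2, 4: [[3, -9], [1, -7]]. Its determinant is 3·(-7) - (-9)·1 = -21 - (-9) = -12 ≠ 0.
So rank(C) ≥ 2; since C has 2 rows, rank(C) = 2.
rank(C) = 2 = n, so the pair (A, B) is completely controllable.

2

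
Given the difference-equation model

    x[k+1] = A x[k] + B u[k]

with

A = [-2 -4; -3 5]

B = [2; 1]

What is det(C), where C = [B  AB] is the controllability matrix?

6

AB = [[-8], [-1]]
Controllability matrix C = [B  AB] = [[2, -8], [1, -1]]
det(C) = 2·(-1) - (-8)·1 = -2 - (-8) = 6
Since det(C) ≠ 0, rank(C) = 2 and the system is completely controllable.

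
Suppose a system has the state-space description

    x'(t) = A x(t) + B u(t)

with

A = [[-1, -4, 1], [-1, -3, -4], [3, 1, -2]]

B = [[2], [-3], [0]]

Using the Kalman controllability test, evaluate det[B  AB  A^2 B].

AB = [[10], [7], [3]]
A^2B = [[-35], [-43], [31]]
Controllability matrix C = [B  AB  A^2B] = [[2, 10, -35], [-3, 7, -43], [0, 3, 31]]
Expanding along the first row, det(C) = 2·(7·31 - (-43)·3) - 10·((-3)·31 - (-43)·0) + (-35)·((-3)·3 - 7·0) = 2·346 - 10·(-93) + (-35)·(-9) = 1937
Since det(C) ≠ 0, rank(C) = 3 and the system is completely controllable.

1937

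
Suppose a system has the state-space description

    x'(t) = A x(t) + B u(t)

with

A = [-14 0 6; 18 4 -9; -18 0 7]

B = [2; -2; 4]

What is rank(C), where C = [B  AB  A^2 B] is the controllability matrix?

2

AB = [[-4], [-8], [-8]]
A^2B = [[8], [-32], [16]]
Controllability matrix C = [B  AB  A^2B] = [[2, -4, 8], [-2, -8, -32], [4, -8, 16]]
The rows r1, r2, r3 of C are linearly dependent: -2·r1 + r3 = 0 (check each entry), so rank(C) ≤ 2.
The 2×2 minor from rows 1, 2, columns 1, 2 is 2·(-8) - (-4)·(-2) = -16 - 8 = -24 ≠ 0, so rank(C) = 2.
rank(C) = 2 < n = 3, so the pair (A, B) is not completely controllable.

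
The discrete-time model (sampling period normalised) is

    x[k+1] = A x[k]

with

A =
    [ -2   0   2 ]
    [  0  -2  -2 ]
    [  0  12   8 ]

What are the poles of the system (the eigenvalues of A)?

det(zI - A) = z^3 - (tr A)z^2 + (M11 + M22 + M33)z - det A, where Mii is the 2×2 principal minor of A obtained by deleting row i and column i.
tr A = (-2) + (-2) + 8 = 4; M11 = (-2)·8 - (-2)·12 = -16 - (-24) = 8; M22 = (-2)·8 - 2·0 = -16 - 0 = -16; M33 = (-2)·(-2) - 0·0 = 4 - 0 = 4; sum of minors = -4.
det A = (-2)·((-2)·8 - (-2)·12) - 0·(0·8 - (-2)·0) + 2·(0·12 - (-2)·0) = (-2)·8 - 0·0 + 2·0 = -16.
So p(z) = det(zI - A) = z^3 - 4z^2 - 4z + 16.
Rational-root test: any integer root divides 16. Testing small divisors, z = -2 works: p(-2) = -8 + (-16) + 8 + 16 = 0, so (z + 2) is a factor.
Dividing, p(z) = (z + 2)(z^2 - 6z + 8).
Factor z^2 - 6z + 8: two numbers with sum 6 and product 8 are 4 and 2, so z^2 - 6z + 8 = (z - 4)(z - 2).
Hence p(z) = (z - 4) (z - 2) (z + 2), with roots -2, 2, 4.

-2, 2, 4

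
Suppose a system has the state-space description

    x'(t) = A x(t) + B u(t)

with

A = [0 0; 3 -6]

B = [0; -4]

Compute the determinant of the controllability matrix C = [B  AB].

0

AB = [[0], [24]]
Controllability matrix C = [B  AB] = [[0, 0], [-4, 24]]
det(C) = 0·24 - 0·(-4) = 0 - 0 = 0
Since det(C) = 0, rank(C) < 2 and the system is not completely controllable.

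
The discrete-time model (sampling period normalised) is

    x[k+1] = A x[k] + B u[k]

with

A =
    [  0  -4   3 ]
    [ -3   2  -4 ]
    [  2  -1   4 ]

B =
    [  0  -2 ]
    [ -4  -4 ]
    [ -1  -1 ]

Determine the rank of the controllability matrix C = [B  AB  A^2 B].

AB = [[13, 13], [-4, 2], [0, -4]]
A^2B = [[16, -20], [-47, -19], [30, 8]]
Controllability matrix C = [B  AB  A^2B] = [[0, -2, 13, 13, 16, -20], [-4, -4, -4, 2, -47, -19], [-1, -1, 0, -4, 30, 8]]
Take the 3×3 submatrix of C formed by columns 1, 2, 3: [[0, -2, 13], [-4, -4, -4], [-1, -1, 0]]. Its determinant is 0·((-4)·0 - (-4)·(-1)) - (-2)·((-4)·0 - (-4)·(-1)) + 13·((-4)·(-1) - (-4)·(-1)) = 0·(-4) - (-2)·(-4) + 13·0 = -8 ≠ 0.
So rank(C) ≥ 3; since C has 3 rows, rank(C) = 3.
rank(C) = 3 = n, so the pair (A, B) is completely controllable.

3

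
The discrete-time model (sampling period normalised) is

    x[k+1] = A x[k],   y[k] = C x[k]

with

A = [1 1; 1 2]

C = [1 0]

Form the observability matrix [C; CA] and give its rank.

CA = [[1, 1]]
Observability matrix O = [C; CA] = [[1, 0], [1, 1]]
det(O) = 1·1 - 0·1 = 1 - 0 = 1 ≠ 0, so rank(O) = 2.
rank(O) = 2 = n, so the pair (A, C) is completely observable.

2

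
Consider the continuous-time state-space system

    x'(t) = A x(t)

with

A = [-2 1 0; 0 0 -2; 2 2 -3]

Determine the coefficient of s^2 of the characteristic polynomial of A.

Expand det(sI - A) for the 3×3 matrix.
p(s) = s^3 + 5s^2 + 10s + 12.
(Check: constant term = det(-A) = (-1)^3 det A = 12; coefficient of s^2 = -tr A = 5.)
The coefficient of s^2 is 5.

5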